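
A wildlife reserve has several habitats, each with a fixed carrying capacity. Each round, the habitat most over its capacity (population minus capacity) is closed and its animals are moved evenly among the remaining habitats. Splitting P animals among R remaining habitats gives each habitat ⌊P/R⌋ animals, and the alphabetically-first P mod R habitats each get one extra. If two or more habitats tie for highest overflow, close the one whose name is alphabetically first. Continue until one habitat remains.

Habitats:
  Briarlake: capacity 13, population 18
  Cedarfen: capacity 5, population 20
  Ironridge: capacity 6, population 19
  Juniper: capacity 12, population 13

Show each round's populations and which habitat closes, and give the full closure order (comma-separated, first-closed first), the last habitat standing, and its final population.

Closure order: Cedarfen, Ironridge, Briarlake
Last habitat: Juniper with 70 animals

Round 1: Briarlake=18 Cedarfen=20 Ironridge=19 Juniper=13 → close Cedarfen (overflow 15)
  20÷3 = 6 each, +1 to first 2
Round 2: Briarlake=25 Ironridge=26 Juniper=19 → close Ironridge (overflow 20)
  26÷2 = 13 each, +1 to first 0
Round 3: Briarlake=38 Juniper=32 → close Briarlake (overflow 25)
  38÷1 = 38 each, +1 to first 0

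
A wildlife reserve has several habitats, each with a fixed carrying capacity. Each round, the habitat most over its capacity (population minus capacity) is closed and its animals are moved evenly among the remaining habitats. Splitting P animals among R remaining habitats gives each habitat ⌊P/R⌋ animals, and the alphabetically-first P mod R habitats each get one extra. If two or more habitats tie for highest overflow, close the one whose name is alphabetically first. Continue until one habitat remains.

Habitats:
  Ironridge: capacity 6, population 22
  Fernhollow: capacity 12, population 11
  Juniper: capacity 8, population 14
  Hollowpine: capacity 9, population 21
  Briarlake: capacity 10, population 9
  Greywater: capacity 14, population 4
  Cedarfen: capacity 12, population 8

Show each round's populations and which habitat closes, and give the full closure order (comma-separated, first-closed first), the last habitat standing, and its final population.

Closure order: Ironridge, Hollowpine, Juniper, Briarlake, Fernhollow, Cedarfen
Last habitat: Greywater with 89 animals

Round 1: Briarlake=9 Cedarfen=8 Fernhollow=11 Greywater=4 Hollowpine=21 Ironridge=22 Juniper=14 → close Ironridge (overflow 16)
  22÷6 = 3 each, +1 to first 4
Round 2: Briarlake=13 Cedarfen=12 Fernhollow=15 Greywater=8 Hollowpine=24 Juniper=17 → close Hollowpine (overflow 15)
  24÷5 = 4 each, +1 to first 4
Round 3: Briarlake=18 Cedarfen=17 Fernhollow=20 Greywater=13 Juniper=21 → close Juniper (overflow 13)
  21÷4 = 5 each, +1 to first 1
Round 4: Briarlake=24 Cedarfen=22 Fernhollow=25 Greywater=18 → close Briarlake (overflow 14)
  24÷3 = 8 each, +1 to first 0
Round 5: Cedarfen=30 Fernhollow=33 Greywater=26 → close Fernhollow (overflow 21)
  33÷2 = 16 each, +1 to first 1
Round 6: Cedarfen=47 Greywater=42 → close Cedarfen (overflow 35)
  47÷1 = 47 each, +1 to first 0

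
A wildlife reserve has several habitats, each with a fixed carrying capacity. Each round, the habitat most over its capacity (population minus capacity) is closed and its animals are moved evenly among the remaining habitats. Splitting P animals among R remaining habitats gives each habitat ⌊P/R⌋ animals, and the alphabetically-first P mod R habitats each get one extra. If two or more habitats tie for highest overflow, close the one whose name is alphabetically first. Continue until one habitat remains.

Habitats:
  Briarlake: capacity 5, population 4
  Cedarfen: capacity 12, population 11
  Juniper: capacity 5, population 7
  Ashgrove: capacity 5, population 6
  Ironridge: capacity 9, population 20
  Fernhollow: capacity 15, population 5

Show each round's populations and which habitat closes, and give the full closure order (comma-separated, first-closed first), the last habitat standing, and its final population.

Round 1: Ashgrove=6 Briarlake=4 Cedarfen=11 Fernhollow=5 Ironridge=20 Juniper=7 → close Ironridge (overflow 11)
  20÷5 = 4 each, +1 to first 0
Round 2: Ashgrove=10 Briarlake=8 Cedarfen=15 Fernhollow=9 Juniper=11 → close Juniper (overflow 6)
  11÷4 = 2 each, +1 to first 3
Round 3: Ashgrove=13 Briarlake=11 Cedarfen=18 Fernhollow=11 → close Ashgrove (overflow 8)
  13÷3 = 4 each, +1 to first 1
Round 4: Briarlake=16 Cedarfen=22 Fernhollow=15 → close Briarlake (overflow 11)
  16÷2 = 8 each, +1 to first 0
Round 5: Cedarfen=30 Fernhollow=23 → close Cedarfen (overflow 18)
  30÷1 = 30 each, +1 to first 0

Closure order: Ironridge, Juniper, Ashgrove, Briarlake, Cedarfen
Last habitat: Fernhollow with 53 animals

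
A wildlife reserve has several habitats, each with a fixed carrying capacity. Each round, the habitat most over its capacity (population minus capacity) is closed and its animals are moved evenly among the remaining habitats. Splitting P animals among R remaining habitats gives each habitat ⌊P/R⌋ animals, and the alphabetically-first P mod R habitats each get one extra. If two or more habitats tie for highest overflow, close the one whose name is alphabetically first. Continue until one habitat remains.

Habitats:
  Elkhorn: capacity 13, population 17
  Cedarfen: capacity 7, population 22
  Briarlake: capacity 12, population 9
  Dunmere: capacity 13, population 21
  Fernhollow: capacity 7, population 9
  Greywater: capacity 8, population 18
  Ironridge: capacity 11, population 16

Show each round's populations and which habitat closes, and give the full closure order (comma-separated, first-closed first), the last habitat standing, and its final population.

Round 1: Briarlake=9 Cedarfen=22 Dunmere=21 Elkhorn=17 Fernhollow=9 Greywater=18 Ironridge=16 → close Cedarfen (overflow 15)
  22÷6 = 3 each, +1 to first 4
Round 2: Briarlake=13 Dunmere=25 Elkhorn=21 Fernhollow=13 Greywater=21 Ironridge=19 → close Greywater (overflow 13)
  21÷5 = 4 each, +1 to first 1
Round 3: Briarlake=18 Dunmere=29 Elkhorn=25 Fernhollow=17 Ironridge=23 → close Dunmere (overflow 16)
  29÷4 = 7 each, +1 to first 1
Round 4: Briarlake=26 Elkhorn=32 Fernhollow=24 Ironridge=30 → close Elkhorn (overflow 19)
  32÷3 = 10 each, +1 to first 2
Round 5: Briarlake=37 Fernhollow=35 Ironridge=40 → close Ironridge (overflow 29)
  40÷2 = 20 each, +1 to first 0
Round 6: Briarlake=57 Fernhollow=55 → close Fernhollow (overflow 48)
  55÷1 = 55 each, +1 to first 0

Closure order: Cedarfen, Greywater, Dunmere, Elkhorn, Ironridge, Fernhollow
Last habitat: Briarlake with 112 animals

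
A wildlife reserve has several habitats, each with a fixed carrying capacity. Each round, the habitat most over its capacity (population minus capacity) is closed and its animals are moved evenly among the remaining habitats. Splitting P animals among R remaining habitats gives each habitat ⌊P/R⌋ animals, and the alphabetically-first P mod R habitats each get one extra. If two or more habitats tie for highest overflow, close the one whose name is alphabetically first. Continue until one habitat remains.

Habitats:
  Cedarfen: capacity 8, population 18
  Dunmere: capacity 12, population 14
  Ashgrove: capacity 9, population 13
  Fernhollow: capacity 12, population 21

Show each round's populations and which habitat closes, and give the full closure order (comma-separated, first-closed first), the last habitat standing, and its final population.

Round 1: Ashgrove=13 Cedarfen=18 Dunmere=14 Fernhollow=21 → close Cedarfen (overflow 10)
  18÷3 = 6 each, +1 to first 0
Round 2: Ashgrove=19 Dunmere=20 Fernhollow=27 → close Fernhollow (overflow 15)
  27÷2 = 13 each, +1 to first 1
Round 3: Ashgrove=33 Dunmere=33 → close Ashgrove (overflow 24)
  33÷1 = 33 each, +1 to first 0

Closure order: Cedarfen, Fernhollow, Ashgrove
Last habitat: Dunmere with 66 animals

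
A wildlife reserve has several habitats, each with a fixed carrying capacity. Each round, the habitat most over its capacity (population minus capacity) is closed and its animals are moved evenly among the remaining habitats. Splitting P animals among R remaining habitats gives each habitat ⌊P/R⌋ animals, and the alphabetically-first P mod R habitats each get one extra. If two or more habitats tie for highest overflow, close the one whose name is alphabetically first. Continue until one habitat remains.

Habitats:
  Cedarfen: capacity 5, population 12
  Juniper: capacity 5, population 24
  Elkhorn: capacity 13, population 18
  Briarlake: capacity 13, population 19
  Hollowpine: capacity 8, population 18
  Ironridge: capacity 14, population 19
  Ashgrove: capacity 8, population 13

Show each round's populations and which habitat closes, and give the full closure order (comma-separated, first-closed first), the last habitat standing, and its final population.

Round 1: Ashgrove=13 Briarlake=19 Cedarfen=12 Elkhorn=18 Hollowpine=18 Ironridge=19 Juniper=24 → close Juniper (overflow 19)
  24÷6 = 4 each, +1 to first 0
Round 2: Ashgrove=17 Briarlake=23 Cedarfen=16 Elkhorn=22 Hollowpine=22 Ironridge=23 → close Hollowpine (overflow 14)
  22÷5 = 4 each, +1 to first 2
Round 3: Ashgrove=22 Briarlake=28 Cedarfen=20 Elkhorn=26 Ironridge=27 → close Briarlake (overflow 15)
  28÷4 = 7 each, +1 to first 0
Round 4: Ashgrove=29 Cedarfen=27 Elkhorn=33 Ironridge=34 → close Cedarfen (overflow 22)
  27÷3 = 9 each, +1 to first 0
Round 5: Ashgrove=38 Elkhorn=42 Ironridge=43 → close Ashgrove (overflow 30)
  38÷2 = 19 each, +1 to first 0
Round 6: Elkhorn=61 Ironridge=62 → close Elkhorn (overflow 48)
  61÷1 = 61 each, +1 to first 0

Closure order: Juniper, Hollowpine, Briarlake, Cedarfen, Ashgrove, Elkhorn
Last habitat: Ironridge with 123 animals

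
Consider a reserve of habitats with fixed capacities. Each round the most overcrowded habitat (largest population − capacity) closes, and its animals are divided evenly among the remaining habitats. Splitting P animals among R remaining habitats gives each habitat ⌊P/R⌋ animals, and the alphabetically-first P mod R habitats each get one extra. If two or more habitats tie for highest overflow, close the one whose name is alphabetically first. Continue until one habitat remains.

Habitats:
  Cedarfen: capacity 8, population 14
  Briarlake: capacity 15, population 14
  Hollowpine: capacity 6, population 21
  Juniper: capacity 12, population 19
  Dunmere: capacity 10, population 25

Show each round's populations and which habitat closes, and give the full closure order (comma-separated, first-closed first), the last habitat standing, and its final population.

Closure order: Dunmere, Hollowpine, Juniper, Cedarfen
Last habitat: Briarlake with 93 animals

Round 1: Briarlake=14 Cedarfen=14 Dunmere=25 Hollowpine=21 Juniper=19 → close Dunmere (overflow 15)
  25÷4 = 6 each, +1 to first 1
Round 2: Briarlake=21 Cedarfen=20 Hollowpine=27 Juniper=25 → close Hollowpine (overflow 21)
  27÷3 = 9 each, +1 to first 0
Round 3: Briarlake=30 Cedarfen=29 Juniper=34 → close Juniper (overflow 22)
  34÷2 = 17 each, +1 to first 0
Round 4: Briarlake=47 Cedarfen=46 → close Cedarfen (overflow 38)
  46÷1 = 46 each, +1 to first 0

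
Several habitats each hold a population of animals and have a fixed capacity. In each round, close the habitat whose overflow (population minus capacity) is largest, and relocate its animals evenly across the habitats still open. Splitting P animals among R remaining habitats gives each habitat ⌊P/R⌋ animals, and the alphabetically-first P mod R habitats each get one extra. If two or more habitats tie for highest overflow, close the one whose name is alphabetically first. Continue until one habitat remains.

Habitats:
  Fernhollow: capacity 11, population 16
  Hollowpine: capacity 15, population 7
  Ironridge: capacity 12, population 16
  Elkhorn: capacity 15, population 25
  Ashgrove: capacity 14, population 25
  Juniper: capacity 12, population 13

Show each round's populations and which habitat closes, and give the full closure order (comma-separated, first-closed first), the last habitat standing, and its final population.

Closure order: Ashgrove, Elkhorn, Fernhollow, Ironridge, Juniper
Last habitat: Hollowpine with 102 animals

Round 1: Ashgrove=25 Elkhorn=25 Fernhollow=16 Hollowpine=7 Ironridge=16 Juniper=13 → close Ashgrove (overflow 11)
  25÷5 = 5 each, +1 to first 0
Round 2: Elkhorn=30 Fernhollow=21 Hollowpine=12 Ironridge=21 Juniper=18 → close Elkhorn (overflow 15)
  30÷4 = 7 each, +1 to first 2
Round 3: Fernhollow=29 Hollowpine=20 Ironridge=28 Juniper=25 → close Fernhollow (overflow 18)
  29÷3 = 9 each, +1 to first 2
Round 4: Hollowpine=30 Ironridge=38 Juniper=34 → close Ironridge (overflow 26)
  38÷2 = 19 each, +1 to first 0
Round 5: Hollowpine=49 Juniper=53 → close Juniper (overflow 41)
  53÷1 = 53 each, +1 to first 0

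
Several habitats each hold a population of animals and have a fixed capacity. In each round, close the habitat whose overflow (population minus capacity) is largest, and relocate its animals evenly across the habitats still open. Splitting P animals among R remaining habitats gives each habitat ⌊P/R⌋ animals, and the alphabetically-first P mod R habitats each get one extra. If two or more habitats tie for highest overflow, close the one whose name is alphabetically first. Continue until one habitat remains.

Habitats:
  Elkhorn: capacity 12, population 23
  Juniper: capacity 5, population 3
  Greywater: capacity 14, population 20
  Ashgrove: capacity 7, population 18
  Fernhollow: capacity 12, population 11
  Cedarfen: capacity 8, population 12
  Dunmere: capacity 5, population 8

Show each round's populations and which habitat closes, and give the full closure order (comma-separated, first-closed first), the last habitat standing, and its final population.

Round 1: Ashgrove=18 Cedarfen=12 Dunmere=8 Elkhorn=23 Fernhollow=11 Greywater=20 Juniper=3 → close Ashgrove (overflow 11)
  18÷6 = 3 each, +1 to first 0
Round 2: Cedarfen=15 Dunmere=11 Elkhorn=26 Fernhollow=14 Greywater=23 Juniper=6 → close Elkhorn (overflow 14)
  26÷5 = 5 each, +1 to first 1
Round 3: Cedarfen=21 Dunmere=16 Fernhollow=19 Greywater=28 Juniper=11 → close Greywater (overflow 14)
  28÷4 = 7 each, +1 to first 0
Round 4: Cedarfen=28 Dunmere=23 Fernhollow=26 Juniper=18 → close Cedarfen (overflow 20)
  28÷3 = 9 each, +1 to first 1
Round 5: Dunmere=33 Fernhollow=35 Juniper=27 → close Dunmere (overflow 28)
  33÷2 = 16 each, +1 to first 1
Round 6: Fernhollow=52 Juniper=43 → close Fernhollow (overflow 40)
  52÷1 = 52 each, +1 to first 0

Closure order: Ashgrove, Elkhorn, Greywater, Cedarfen, Dunmere, Fernhollow
Last habitat: Juniper with 95 animals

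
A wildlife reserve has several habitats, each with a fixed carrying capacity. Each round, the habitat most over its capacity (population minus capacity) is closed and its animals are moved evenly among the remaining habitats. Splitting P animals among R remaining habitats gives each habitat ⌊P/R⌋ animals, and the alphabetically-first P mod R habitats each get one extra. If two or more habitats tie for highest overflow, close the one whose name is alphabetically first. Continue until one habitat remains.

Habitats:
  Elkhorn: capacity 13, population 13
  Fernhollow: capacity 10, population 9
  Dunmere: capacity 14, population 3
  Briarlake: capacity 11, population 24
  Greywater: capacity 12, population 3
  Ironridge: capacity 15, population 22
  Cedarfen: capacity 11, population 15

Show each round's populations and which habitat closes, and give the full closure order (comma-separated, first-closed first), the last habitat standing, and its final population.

Round 1: Briarlake=24 Cedarfen=15 Dunmere=3 Elkhorn=13 Fernhollow=9 Greywater=3 Ironridge=22 → close Briarlake (overflow 13)
  24÷6 = 4 each, +1 to first 0
Round 2: Cedarfen=19 Dunmere=7 Elkhorn=17 Fernhollow=13 Greywater=7 Ironridge=26 → close Ironridge (overflow 11)
  26÷5 = 5 each, +1 to first 1
Round 3: Cedarfen=25 Dunmere=12 Elkhorn=22 Fernhollow=18 Greywater=12 → close Cedarfen (overflow 14)
  25÷4 = 6 each, +1 to first 1
Round 4: Dunmere=19 Elkhorn=28 Fernhollow=24 Greywater=18 → close Elkhorn (overflow 15)
  28÷3 = 9 each, +1 to first 1
Round 5: Dunmere=29 Fernhollow=33 Greywater=27 → close Fernhollow (overflow 23)
  33÷2 = 16 each, +1 to first 1
Round 6: Dunmere=46 Greywater=43 → close Dunmere (overflow 32)
  46÷1 = 46 each, +1 to first 0

Closure order: Briarlake, Ironridge, Cedarfen, Elkhorn, Fernhollow, Dunmere
Last habitat: Greywater with 89 animals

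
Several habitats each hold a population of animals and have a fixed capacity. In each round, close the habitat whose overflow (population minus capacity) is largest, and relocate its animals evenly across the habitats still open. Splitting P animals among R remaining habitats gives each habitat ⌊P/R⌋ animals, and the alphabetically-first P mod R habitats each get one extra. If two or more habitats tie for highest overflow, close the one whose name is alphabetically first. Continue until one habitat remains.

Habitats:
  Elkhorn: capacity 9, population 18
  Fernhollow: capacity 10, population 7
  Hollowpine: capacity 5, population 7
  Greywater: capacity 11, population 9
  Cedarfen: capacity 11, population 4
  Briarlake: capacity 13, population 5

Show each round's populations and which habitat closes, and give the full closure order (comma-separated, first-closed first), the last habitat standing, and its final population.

Closure order: Elkhorn, Hollowpine, Fernhollow, Greywater, Briarlake
Last habitat: Cedarfen with 50 animals

Round 1: Briarlake=5 Cedarfen=4 Elkhorn=18 Fernhollow=7 Greywater=9 Hollowpine=7 → close Elkhorn (overflow 9)
  18÷5 = 3 each, +1 to first 3
Round 2: Briarlake=9 Cedarfen=8 Fernhollow=11 Greywater=12 Hollowpine=10 → close Hollowpine (overflow 5)
  10÷4 = 2 each, +1 to first 2
Round 3: Briarlake=12 Cedarfen=11 Fernhollow=13 Greywater=14 → close Fernhollow (overflow 3)
  13÷3 = 4 each, +1 to first 1
Round 4: Briarlake=17 Cedarfen=15 Greywater=18 → close Greywater (overflow 7)
  18÷2 = 9 each, +1 to first 0
Round 5: Briarlake=26 Cedarfen=24 → close Briarlake (overflow 13)
  26÷1 = 26 each, +1 to first 0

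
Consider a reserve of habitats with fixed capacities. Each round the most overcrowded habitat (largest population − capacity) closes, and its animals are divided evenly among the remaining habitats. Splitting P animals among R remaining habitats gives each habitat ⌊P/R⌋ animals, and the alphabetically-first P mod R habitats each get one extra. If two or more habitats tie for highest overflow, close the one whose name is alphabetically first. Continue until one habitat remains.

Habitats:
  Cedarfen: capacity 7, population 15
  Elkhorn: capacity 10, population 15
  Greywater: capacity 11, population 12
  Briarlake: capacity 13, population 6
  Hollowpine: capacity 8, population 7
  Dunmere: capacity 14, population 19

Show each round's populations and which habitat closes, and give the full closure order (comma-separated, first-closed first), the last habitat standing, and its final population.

Closure order: Cedarfen, Dunmere, Elkhorn, Greywater, Hollowpine
Last habitat: Briarlake with 74 animals

Round 1: Briarlake=6 Cedarfen=15 Dunmere=19 Elkhorn=15 Greywater=12 Hollowpine=7 → close Cedarfen (overflow 8)
  15÷5 = 3 each, +1 to first 0
Round 2: Briarlake=9 Dunmere=22 Elkhorn=18 Greywater=15 Hollowpine=10 → close Dunmere (overflow 8)
  22÷4 = 5 each, +1 to first 2
Round 3: Briarlake=15 Elkhorn=24 Greywater=20 Hollowpine=15 → close Elkhorn (overflow 14)
  24÷3 = 8 each, +1 to first 0
Round 4: Briarlake=23 Greywater=28 Hollowpine=23 → close Greywater (overflow 17)
  28÷2 = 14 each, +1 to first 0
Round 5: Briarlake=37 Hollowpine=37 → close Hollowpine (overflow 29)
  37÷1 = 37 each, +1 to first 0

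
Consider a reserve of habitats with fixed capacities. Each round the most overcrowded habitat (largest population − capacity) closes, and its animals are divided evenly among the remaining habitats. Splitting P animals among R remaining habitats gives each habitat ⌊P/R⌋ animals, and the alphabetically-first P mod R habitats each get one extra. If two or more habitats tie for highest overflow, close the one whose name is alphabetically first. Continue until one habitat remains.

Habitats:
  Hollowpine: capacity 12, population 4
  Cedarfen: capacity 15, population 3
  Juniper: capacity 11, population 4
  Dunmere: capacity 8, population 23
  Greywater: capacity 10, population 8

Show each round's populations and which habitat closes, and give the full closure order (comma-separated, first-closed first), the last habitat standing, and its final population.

Round 1: Cedarfen=3 Dunmere=23 Greywater=8 Hollowpine=4 Juniper=4 → close Dunmere (overflow 15)
  23÷4 = 5 each, +1 to first 3
Round 2: Cedarfen=9 Greywater=14 Hollowpine=10 Juniper=9 → close Greywater (overflow 4)
  14÷3 = 4 each, +1 to first 2
Round 3: Cedarfen=14 Hollowpine=15 Juniper=13 → close Hollowpine (overflow 3)
  15÷2 = 7 each, +1 to first 1
Round 4: Cedarfen=22 Juniper=20 → close Juniper (overflow 9)
  20÷1 = 20 each, +1 to first 0

Closure order: Dunmere, Greywater, Hollowpine, Juniper
Last habitat: Cedarfen with 42 animals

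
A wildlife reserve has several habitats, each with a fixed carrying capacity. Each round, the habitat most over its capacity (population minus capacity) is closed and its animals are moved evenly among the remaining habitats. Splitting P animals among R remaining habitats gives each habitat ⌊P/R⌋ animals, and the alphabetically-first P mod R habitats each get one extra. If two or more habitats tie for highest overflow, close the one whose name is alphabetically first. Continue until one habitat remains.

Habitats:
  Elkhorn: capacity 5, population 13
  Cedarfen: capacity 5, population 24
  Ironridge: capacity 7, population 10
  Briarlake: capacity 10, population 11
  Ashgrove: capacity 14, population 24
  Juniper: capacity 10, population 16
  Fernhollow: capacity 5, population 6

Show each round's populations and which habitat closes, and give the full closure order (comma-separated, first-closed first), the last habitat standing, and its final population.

Round 1: Ashgrove=24 Briarlake=11 Cedarfen=24 Elkhorn=13 Fernhollow=6 Ironridge=10 Juniper=16 → close Cedarfen (overflow 19)
  24÷6 = 4 each, +1 to first 0
Round 2: Ashgrove=28 Briarlake=15 Elkhorn=17 Fernhollow=10 Ironridge=14 Juniper=20 → close Ashgrove (overflow 14)
  28÷5 = 5 each, +1 to first 3
Round 3: Briarlake=21 Elkhorn=23 Fernhollow=16 Ironridge=19 Juniper=25 → close Elkhorn (overflow 18)
  23÷4 = 5 each, +1 to first 3
Round 4: Briarlake=27 Fernhollow=22 Ironridge=25 Juniper=30 → close Juniper (overflow 20)
  30÷3 = 10 each, +1 to first 0
Round 5: Briarlake=37 Fernhollow=32 Ironridge=35 → close Ironridge (overflow 28)
  35÷2 = 17 each, +1 to first 1
Round 6: Briarlake=55 Fernhollow=49 → close Briarlake (overflow 45)
  55÷1 = 55 each, +1 to first 0

Closure order: Cedarfen, Ashgrove, Elkhorn, Juniper, Ironridge, Briarlake
Last habitat: Fernhollow with 104 animals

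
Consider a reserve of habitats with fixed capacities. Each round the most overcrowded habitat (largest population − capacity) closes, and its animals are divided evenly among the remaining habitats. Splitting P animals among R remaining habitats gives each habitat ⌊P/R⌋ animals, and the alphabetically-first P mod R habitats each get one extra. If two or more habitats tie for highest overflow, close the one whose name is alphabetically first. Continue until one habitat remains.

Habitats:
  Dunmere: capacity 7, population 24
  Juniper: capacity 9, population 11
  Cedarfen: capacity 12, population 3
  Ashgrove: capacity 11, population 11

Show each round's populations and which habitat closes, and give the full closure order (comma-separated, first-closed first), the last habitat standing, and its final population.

Closure order: Dunmere, Juniper, Ashgrove
Last habitat: Cedarfen with 49 animals

Round 1: Ashgrove=11 Cedarfen=3 Dunmere=24 Juniper=11 → close Dunmere (overflow 17)
  24÷3 = 8 each, +1 to first 0
Round 2: Ashgrove=19 Cedarfen=11 Juniper=19 → close Juniper (overflow 10)
  19÷2 = 9 each, +1 to first 1
Round 3: Ashgrove=29 Cedarfen=20 → close Ashgrove (overflow 18)
  29÷1 = 29 each, +1 to first 0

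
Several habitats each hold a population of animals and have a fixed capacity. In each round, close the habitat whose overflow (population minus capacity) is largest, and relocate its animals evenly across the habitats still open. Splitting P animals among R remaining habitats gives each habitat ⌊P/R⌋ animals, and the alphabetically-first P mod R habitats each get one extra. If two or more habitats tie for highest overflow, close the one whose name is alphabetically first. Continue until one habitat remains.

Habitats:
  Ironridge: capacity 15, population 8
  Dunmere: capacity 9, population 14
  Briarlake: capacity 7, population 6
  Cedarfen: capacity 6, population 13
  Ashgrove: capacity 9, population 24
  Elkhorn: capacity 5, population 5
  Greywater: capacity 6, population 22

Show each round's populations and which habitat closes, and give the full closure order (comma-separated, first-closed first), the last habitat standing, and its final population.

Round 1: Ashgrove=24 Briarlake=6 Cedarfen=13 Dunmere=14 Elkhorn=5 Greywater=22 Ironridge=8 → close Greywater (overflow 16)
  22÷6 = 3 each, +1 to first 4
Round 2: Ashgrove=28 Briarlake=10 Cedarfen=17 Dunmere=18 Elkhorn=8 Ironridge=11 → close Ashgrove (overflow 19)
  28÷5 = 5 each, +1 to first 3
Round 3: Briarlake=16 Cedarfen=23 Dunmere=24 Elkhorn=13 Ironridge=16 → close Cedarfen (overflow 17)
  23÷4 = 5 each, +1 to first 3
Round 4: Briarlake=22 Dunmere=30 Elkhorn=19 Ironridge=21 → close Dunmere (overflow 21)
  30÷3 = 10 each, +1 to first 0
Round 5: Briarlake=32 Elkhorn=29 Ironridge=31 → close Briarlake (overflow 25)
  32÷2 = 16 each, +1 to first 0
Round 6: Elkhorn=45 Ironridge=47 → close Elkhorn (overflow 40)
  45÷1 = 45 each, +1 to first 0

Closure order: Greywater, Ashgrove, Cedarfen, Dunmere, Briarlake, Elkhorn
Last habitat: Ironridge with 92 animals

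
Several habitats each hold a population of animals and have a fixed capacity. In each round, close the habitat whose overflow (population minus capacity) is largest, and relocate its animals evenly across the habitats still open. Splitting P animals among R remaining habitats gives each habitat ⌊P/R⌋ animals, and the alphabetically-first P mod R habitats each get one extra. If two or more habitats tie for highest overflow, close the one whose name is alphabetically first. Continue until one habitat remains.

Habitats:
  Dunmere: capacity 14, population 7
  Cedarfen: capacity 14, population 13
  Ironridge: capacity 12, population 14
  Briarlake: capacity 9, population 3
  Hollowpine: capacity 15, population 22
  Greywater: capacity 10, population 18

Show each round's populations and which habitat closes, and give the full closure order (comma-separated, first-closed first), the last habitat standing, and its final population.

Closure order: Greywater, Hollowpine, Ironridge, Cedarfen, Briarlake
Last habitat: Dunmere with 77 animals

Round 1: Briarlake=3 Cedarfen=13 Dunmere=7 Greywater=18 Hollowpine=22 Ironridge=14 → close Greywater (overflow 8)
  18÷5 = 3 each, +1 to first 3
Round 2: Briarlake=7 Cedarfen=17 Dunmere=11 Hollowpine=25 Ironridge=17 → close Hollowpine (overflow 10)
  25÷4 = 6 each, +1 to first 1
Round 3: Briarlake=14 Cedarfen=23 Dunmere=17 Ironridge=23 → close Ironridge (overflow 11)
  23÷3 = 7 each, +1 to first 2
Round 4: Briarlake=22 Cedarfen=31 Dunmere=24 → close Cedarfen (overflow 17)
  31÷2 = 15 each, +1 to first 1
Round 5: Briarlake=38 Dunmere=39 → close Briarlake (overflow 29)
  38÷1 = 38 each, +1 to first 0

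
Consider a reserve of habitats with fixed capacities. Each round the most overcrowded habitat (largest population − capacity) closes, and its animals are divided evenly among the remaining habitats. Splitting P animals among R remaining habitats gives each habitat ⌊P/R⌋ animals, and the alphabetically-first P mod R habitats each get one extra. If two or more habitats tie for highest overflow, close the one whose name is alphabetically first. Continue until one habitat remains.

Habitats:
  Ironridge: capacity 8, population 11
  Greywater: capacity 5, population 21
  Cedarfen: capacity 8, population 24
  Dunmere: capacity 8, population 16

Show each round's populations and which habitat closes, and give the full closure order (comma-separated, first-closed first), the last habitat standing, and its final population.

Closure order: Cedarfen, Greywater, Dunmere
Last habitat: Ironridge with 72 animals

Round 1: Cedarfen=24 Dunmere=16 Greywater=21 Ironridge=11 → close Cedarfen (overflow 16)
  24÷3 = 8 each, +1 to first 0
Round 2: Dunmere=24 Greywater=29 Ironridge=19 → close Greywater (overflow 24)
  29÷2 = 14 each, +1 to first 1
Round 3: Dunmere=39 Ironridge=33 → close Dunmere (overflow 31)
  39÷1 = 39 each, +1 to first 0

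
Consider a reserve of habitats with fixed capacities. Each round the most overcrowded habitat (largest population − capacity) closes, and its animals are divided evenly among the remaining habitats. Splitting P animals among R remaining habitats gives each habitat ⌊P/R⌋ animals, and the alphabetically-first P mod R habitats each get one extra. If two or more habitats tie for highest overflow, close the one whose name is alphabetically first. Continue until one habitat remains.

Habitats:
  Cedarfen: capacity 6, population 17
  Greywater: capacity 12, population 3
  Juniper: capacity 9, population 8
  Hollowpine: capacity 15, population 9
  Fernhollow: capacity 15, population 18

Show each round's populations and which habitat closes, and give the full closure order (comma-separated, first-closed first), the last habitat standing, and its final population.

Round 1: Cedarfen=17 Fernhollow=18 Greywater=3 Hollowpine=9 Juniper=8 → close Cedarfen (overflow 11)
  17÷4 = 4 each, +1 to first 1
Round 2: Fernhollow=23 Greywater=7 Hollowpine=13 Juniper=12 → close Fernhollow (overflow 8)
  23÷3 = 7 each, +1 to first 2
Round 3: Greywater=15 Hollowpine=21 Juniper=19 → close Juniper (overflow 10)
  19÷2 = 9 each, +1 to first 1
Round 4: Greywater=25 Hollowpine=30 → close Hollowpine (overflow 15)
  30÷1 = 30 each, +1 to first 0

Closure order: Cedarfen, Fernhollow, Juniper, Hollowpine
Last habitat: Greywater with 55 animals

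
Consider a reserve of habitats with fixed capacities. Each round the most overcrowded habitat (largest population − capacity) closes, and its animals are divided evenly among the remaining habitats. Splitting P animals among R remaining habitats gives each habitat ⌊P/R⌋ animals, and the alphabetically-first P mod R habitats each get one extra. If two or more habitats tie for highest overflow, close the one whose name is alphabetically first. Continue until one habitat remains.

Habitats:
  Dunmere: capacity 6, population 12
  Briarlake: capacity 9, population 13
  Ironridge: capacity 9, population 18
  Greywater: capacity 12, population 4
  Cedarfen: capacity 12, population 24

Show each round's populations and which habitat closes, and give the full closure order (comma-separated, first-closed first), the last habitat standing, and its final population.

Closure order: Cedarfen, Ironridge, Dunmere, Briarlake
Last habitat: Greywater with 71 animals

Round 1: Briarlake=13 Cedarfen=24 Dunmere=12 Greywater=4 Ironridge=18 → close Cedarfen (overflow 12)
  24÷4 = 6 each, +1 to first 0
Round 2: Briarlake=19 Dunmere=18 Greywater=10 Ironridge=24 → close Ironridge (overflow 15)
  24÷3 = 8 each, +1 to first 0
Round 3: Briarlake=27 Dunmere=26 Greywater=18 → close Dunmere (overflow 20)
  26÷2 = 13 each, +1 to first 0
Round 4: Briarlake=40 Greywater=31 → close Briarlake (overflow 31)
  40÷1 = 40 each, +1 to first 0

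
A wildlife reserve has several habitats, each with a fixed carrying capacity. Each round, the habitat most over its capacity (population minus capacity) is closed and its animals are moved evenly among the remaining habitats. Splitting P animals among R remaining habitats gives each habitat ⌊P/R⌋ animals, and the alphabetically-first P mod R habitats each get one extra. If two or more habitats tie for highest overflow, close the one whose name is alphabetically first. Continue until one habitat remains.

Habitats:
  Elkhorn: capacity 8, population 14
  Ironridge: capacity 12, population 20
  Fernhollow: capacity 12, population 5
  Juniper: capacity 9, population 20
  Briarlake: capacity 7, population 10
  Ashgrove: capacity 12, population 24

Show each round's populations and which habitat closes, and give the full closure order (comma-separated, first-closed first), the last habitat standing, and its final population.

Round 1: Ashgrove=24 Briarlake=10 Elkhorn=14 Fernhollow=5 Ironridge=20 Juniper=20 → close Ashgrove (overflow 12)
  24÷5 = 4 each, +1 to first 4
Round 2: Briarlake=15 Elkhorn=19 Fernhollow=10 Ironridge=25 Juniper=24 → close Juniper (overflow 15)
  24÷4 = 6 each, +1 to first 0
Round 3: Briarlake=21 Elkhorn=25 Fernhollow=16 Ironridge=31 → close Ironridge (overflow 19)
  31÷3 = 10 each, +1 to first 1
Round 4: Briarlake=32 Elkhorn=35 Fernhollow=26 → close Elkhorn (overflow 27)
  35÷2 = 17 each, +1 to first 1
Round 5: Briarlake=50 Fernhollow=43 → close Briarlake (overflow 43)
  50÷1 = 50 each, +1 to first 0

Closure order: Ashgrove, Juniper, Ironridge, Elkhorn, Briarlake
Last habitat: Fernhollow with 93 animals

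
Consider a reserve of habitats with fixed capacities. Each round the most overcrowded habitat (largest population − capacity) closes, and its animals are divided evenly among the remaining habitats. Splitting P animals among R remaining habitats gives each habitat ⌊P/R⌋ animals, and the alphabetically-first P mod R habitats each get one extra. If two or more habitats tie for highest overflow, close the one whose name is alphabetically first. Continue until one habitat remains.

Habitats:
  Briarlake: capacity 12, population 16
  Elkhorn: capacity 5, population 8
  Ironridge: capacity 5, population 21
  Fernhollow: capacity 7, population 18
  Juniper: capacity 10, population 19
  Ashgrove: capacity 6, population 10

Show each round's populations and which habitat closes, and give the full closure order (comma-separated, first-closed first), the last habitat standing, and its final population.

Closure order: Ironridge, Fernhollow, Juniper, Ashgrove, Briarlake
Last habitat: Elkhorn with 92 animals

Round 1: Ashgrove=10 Briarlake=16 Elkhorn=8 Fernhollow=18 Ironridge=21 Juniper=19 → close Ironridge (overflow 16)
  21÷5 = 4 each, +1 to first 1
Round 2: Ashgrove=15 Briarlake=20 Elkhorn=12 Fernhollow=22 Juniper=23 → close Fernhollow (overflow 15)
  22÷4 = 5 each, +1 to first 2
Round 3: Ashgrove=21 Briarlake=26 Elkhorn=17 Juniper=28 → close Juniper (overflow 18)
  28÷3 = 9 each, +1 to first 1
Round 4: Ashgrove=31 Briarlake=35 Elkhorn=26 → close Ashgrove (overflow 25)
  31÷2 = 15 each, +1 to first 1
Round 5: Briarlake=51 Elkhorn=41 → close Briarlake (overflow 39)
  51÷1 = 51 each, +1 to first 0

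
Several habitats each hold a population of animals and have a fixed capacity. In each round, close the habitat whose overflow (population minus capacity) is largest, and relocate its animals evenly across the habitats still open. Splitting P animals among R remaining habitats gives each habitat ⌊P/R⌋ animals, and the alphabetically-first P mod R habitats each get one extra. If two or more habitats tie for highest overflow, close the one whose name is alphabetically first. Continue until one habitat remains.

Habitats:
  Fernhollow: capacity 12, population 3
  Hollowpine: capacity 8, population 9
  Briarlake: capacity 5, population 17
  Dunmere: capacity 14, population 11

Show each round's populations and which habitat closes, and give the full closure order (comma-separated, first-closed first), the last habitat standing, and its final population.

Closure order: Briarlake, Hollowpine, Dunmere
Last habitat: Fernhollow with 40 animals

Round 1: Briarlake=17 Dunmere=11 Fernhollow=3 Hollowpine=9 → close Briarlake (overflow 12)
  17÷3 = 5 each, +1 to first 2
Round 2: Dunmere=17 Fernhollow=9 Hollowpine=14 → close Hollowpine (overflow 6)
  14÷2 = 7 each, +1 to first 0
Round 3: Dunmere=24 Fernhollow=16 → close Dunmere (overflow 10)
  24÷1 = 24 each, +1 to first 0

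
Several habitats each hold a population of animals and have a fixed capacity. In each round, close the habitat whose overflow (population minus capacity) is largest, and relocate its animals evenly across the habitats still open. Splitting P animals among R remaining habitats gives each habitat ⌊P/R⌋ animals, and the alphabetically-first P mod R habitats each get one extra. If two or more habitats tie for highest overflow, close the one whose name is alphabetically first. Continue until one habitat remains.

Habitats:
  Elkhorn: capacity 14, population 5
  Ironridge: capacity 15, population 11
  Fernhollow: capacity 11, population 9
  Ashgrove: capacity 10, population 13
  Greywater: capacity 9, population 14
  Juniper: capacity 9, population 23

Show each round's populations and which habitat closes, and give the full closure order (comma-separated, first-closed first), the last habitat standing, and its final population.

Closure order: Juniper, Greywater, Ashgrove, Fernhollow, Ironridge
Last habitat: Elkhorn with 75 animals

Round 1: Ashgrove=13 Elkhorn=5 Fernhollow=9 Greywater=14 Ironridge=11 Juniper=23 → close Juniper (overflow 14)
  23÷5 = 4 each, +1 to first 3
Round 2: Ashgrove=18 Elkhorn=10 Fernhollow=14 Greywater=18 Ironridge=15 → close Greywater (overflow 9)
  18÷4 = 4 each, +1 to first 2
Round 3: Ashgrove=23 Elkhorn=15 Fernhollow=18 Ironridge=19 → close Ashgrove (overflow 13)
  23÷3 = 7 each, +1 to first 2
Round 4: Elkhorn=23 Fernhollow=26 Ironridge=26 → close Fernhollow (overflow 15)
  26÷2 = 13 each, +1 to first 0
Round 5: Elkhorn=36 Ironridge=39 → close Ironridge (overflow 24)
  39÷1 = 39 each, +1 to first 0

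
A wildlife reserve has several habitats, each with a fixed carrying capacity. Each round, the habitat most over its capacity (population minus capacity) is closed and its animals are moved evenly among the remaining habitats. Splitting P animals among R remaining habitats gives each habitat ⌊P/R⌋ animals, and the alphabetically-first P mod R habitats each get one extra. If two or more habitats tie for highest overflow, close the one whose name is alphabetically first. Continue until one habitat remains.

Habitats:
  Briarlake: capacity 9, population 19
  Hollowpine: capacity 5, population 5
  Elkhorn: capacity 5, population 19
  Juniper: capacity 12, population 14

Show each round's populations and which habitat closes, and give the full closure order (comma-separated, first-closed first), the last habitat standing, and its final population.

Closure order: Elkhorn, Briarlake, Juniper
Last habitat: Hollowpine with 57 animals

Round 1: Briarlake=19 Elkhorn=19 Hollowpine=5 Juniper=14 → close Elkhorn (overflow 14)
  19÷3 = 6 each, +1 to first 1
Round 2: Briarlake=26 Hollowpine=11 Juniper=20 → close Briarlake (overflow 17)
  26÷2 = 13 each, +1 to first 0
Round 3: Hollowpine=24 Juniper=33 → close Juniper (overflow 21)
  33÷1 = 33 each, +1 to first 0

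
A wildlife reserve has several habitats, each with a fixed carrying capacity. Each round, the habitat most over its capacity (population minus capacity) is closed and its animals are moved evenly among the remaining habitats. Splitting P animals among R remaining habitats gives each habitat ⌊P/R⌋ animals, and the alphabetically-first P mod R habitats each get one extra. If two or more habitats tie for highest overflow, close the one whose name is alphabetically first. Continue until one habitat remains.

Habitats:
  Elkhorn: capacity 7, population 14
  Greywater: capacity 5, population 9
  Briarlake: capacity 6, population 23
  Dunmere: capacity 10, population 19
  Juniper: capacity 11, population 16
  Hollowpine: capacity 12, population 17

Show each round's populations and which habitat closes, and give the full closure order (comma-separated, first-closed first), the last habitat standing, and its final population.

Round 1: Briarlake=23 Dunmere=19 Elkhorn=14 Greywater=9 Hollowpine=17 Juniper=16 → close Briarlake (overflow 17)
  23÷5 = 4 each, +1 to first 3
Round 2: Dunmere=24 Elkhorn=19 Greywater=14 Hollowpine=21 Juniper=20 → close Dunmere (overflow 14)
  24÷4 = 6 each, +1 to first 0
Round 3: Elkhorn=25 Greywater=20 Hollowpine=27 Juniper=26 → close Elkhorn (overflow 18)
  25÷3 = 8 each, +1 to first 1
Round 4: Greywater=29 Hollowpine=35 Juniper=34 → close Greywater (overflow 24)
  29÷2 = 14 each, +1 to first 1
Round 5: Hollowpine=50 Juniper=48 → close Hollowpine (overflow 38)
  50÷1 = 50 each, +1 to first 0

Closure order: Briarlake, Dunmere, Elkhorn, Greywater, Hollowpine
Last habitat: Juniper with 98 animals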